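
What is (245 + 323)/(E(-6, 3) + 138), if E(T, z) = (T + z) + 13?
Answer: 142/37 ≈ 3.8378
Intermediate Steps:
E(T, z) = 13 + T + z
(245 + 323)/(E(-6, 3) + 138) = (245 + 323)/((13 - 6 + 3) + 138) = 568/(10 + 138) = 568/148 = 568*(1/148) = 142/37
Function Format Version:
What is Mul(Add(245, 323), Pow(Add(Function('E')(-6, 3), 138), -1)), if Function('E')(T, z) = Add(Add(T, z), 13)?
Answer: Rational(142, 37) ≈ 3.8378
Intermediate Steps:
Function('E')(T, z) = Add(13, T, z)
Mul(Add(245, 323), Pow(Add(Function('E')(-6, 3), 138), -1)) = Mul(Add(245, 323), Pow(Add(Add(13, -6, 3), 138), -1)) = Mul(568, Pow(Add(10, 138), -1)) = Mul(568, Pow(148, -1)) = Mul(568, Rational(1, 148)) = Rational(142, 37)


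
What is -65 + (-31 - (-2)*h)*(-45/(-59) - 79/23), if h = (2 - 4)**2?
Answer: -209/59 ≈ -3.5424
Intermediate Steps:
h = 4 (h = (-2)**2 = 4)
-65 + (-31 - (-2)*h)*(-45/(-59) - 79/23) = -65 + (-31 - (-2)*4)*(-45/(-59) - 79/23) = -65 + (-31 - 1*(-8))*(-45*(-1/59) - 79*1/23) = -65 + (-31 + 8)*(45/59 - 79/23) = -65 - 23*(-3626/1357) = -65 + 3626/59 = -209/59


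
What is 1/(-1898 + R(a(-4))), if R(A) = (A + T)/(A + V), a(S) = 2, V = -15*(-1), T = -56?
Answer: -17/32320 ≈ -0.00052599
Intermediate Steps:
V = 15
R(A) = (-56 + A)/(15 + A) (R(A) = (A - 56)/(A + 15) = (-56 + A)/(15 + A))
1/(-1898 + R(a(-4))) = 1/(-1898 + (-56 + 2)/(15 + 2)) = 1/(-1898 - 54/17) = 1/(-32320/17) = -17/32320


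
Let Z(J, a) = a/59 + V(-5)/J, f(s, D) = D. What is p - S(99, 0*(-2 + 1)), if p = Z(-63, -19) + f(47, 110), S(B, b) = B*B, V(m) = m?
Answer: -36022349/3717 ≈ -9691.3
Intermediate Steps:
S(B, b) = B²
Z(J, a) = -5/J + a/59 (Z(J, a) = a/59 - 5/J = -5/J + a/59)
p = 407968/3717 (p = (-5/(-63) + (1/59)*(-19)) + 110 = (-5*(-1/63) - 19/59) + 110 = (5/63 - 19/59) + 110 = -902/3717 + 110 = 407968/3717 ≈ 109.76)
p - S(99, 0*(-2 + 1)) = 407968/3717 - 1*99² = 407968/3717 - 1*9801 = 407968/3717 - 9801 = -36022349/3717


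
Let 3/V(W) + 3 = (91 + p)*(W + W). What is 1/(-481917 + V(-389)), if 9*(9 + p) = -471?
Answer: -69251/33373234176 ≈ -2.0750e-6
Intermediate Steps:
p = -184/3 (p = -9 + (⅑)*(-471) = -9 - 157/3 = -184/3 ≈ -61.333)
V(W) = 3/(-3 + 178*W/3) (V(W) = 3/(-3 + (91 - 184/3)*(W + W)) = 3/(-3 + 89*(2*W)/3) = 3/(-3 + 178*W/3))
1/(-481917 + V(-389)) = 1/(-481917 + 9/(-9 + 178*(-389))) = 1/(-481917 + 9/(-9 - 69242)) = 1/(-481917 + 9/(-69251)) = 1/(-481917 + 9*(-1/69251)) = 1/(-481917 - 9/69251) = 1/(-33373234176/69251) = -69251/33373234176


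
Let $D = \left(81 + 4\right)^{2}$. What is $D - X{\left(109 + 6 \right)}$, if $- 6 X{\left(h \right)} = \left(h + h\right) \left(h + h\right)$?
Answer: $\frac{48125}{3} \approx 16042.0$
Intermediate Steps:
$X{\left(h \right)} = - \frac{2 h^{2}}{3}$ ($X{\left(h \right)} = - \frac{\left(h + h\right) \left(h + h\right)}{6} = - \frac{2 h 2 h}{6} = - \frac{4 h^{2}}{6} = - \frac{2 h^{2}}{3}$)
$D = 7225$ ($D = 85^{2} = 7225$)
$D - X{\left(109 + 6 \right)} = 7225 - - \frac{2 \left(109 + 6\right)^{2}}{3} = 7225 - - \frac{2 \cdot 115^{2}}{3} = 7225 - \left(- \frac{2}{3}\right) 13225 = 7225 - - \frac{26450}{3} = 7225 + \frac{26450}{3} = \frac{48125}{3}$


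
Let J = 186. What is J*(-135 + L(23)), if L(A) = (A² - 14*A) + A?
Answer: 17670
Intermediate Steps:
L(A) = A² - 13*A
J*(-135 + L(23)) = 186*(-135 + 23*(-13 + 23)) = 186*(-135 + 23*10) = 186*(-135 + 230) = 186*95 = 17670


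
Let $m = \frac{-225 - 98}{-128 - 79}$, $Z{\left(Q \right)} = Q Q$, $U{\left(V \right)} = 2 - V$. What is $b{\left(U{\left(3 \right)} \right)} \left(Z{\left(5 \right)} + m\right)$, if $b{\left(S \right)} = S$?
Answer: $- \frac{5498}{207} \approx -26.56$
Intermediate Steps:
$Z{\left(Q \right)} = Q^{2}$
$m = \frac{323}{207}$ ($m = - \frac{323}{-207} = \left(-323\right) \left(- \frac{1}{207}\right) = \frac{323}{207} \approx 1.5604$)
$b{\left(U{\left(3 \right)} \right)} \left(Z{\left(5 \right)} + m\right) = \left(2 - 3\right) \left(5^{2} + \frac{323}{207}\right) = \left(2 - 3\right) \left(25 + \frac{323}{207}\right) = \left(-1\right) \frac{5498}{207} = - \frac{5498}{207}$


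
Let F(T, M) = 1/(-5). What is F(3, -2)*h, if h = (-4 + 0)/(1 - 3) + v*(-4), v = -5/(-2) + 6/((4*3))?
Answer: 2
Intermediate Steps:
v = 3 (v = -5*(-1/2) + 6/12 = 5/2 + 6*(1/12) = 5/2 + 1/2 = 3)
F(T, M) = -1/5
h = -10 (h = (-4 + 0)/(1 - 3) + 3*(-4) = -4/(-2) - 12 = -4*(-1/2) - 12 = 2 - 12 = -10)
F(3, -2)*h = -1/5*(-10) = 2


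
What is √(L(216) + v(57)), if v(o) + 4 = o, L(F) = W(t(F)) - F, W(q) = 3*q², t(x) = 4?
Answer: I*√115 ≈ 10.724*I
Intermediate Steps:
L(F) = 48 - F (L(F) = 3*4² - F = 3*16 - F = 48 - F)
v(o) = -4 + o
√(L(216) + v(57)) = √((48 - 1*216) + (-4 + 57)) = √((48 - 216) + 53) = √(-168 + 53) = √(-115) = I*√115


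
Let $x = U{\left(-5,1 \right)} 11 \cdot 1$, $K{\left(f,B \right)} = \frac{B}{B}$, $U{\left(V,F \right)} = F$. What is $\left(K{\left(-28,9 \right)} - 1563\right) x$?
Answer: $-17182$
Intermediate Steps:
$K{\left(f,B \right)} = 1$
$x = 11$ ($x = 1 \cdot 11 \cdot 1 = 11 \cdot 1 = 11$)
$\left(K{\left(-28,9 \right)} - 1563\right) x = \left(1 - 1563\right) 11 = \left(-1562\right) 11 = -17182$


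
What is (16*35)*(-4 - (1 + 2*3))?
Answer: -6160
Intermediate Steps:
(16*35)*(-4 - (1 + 2*3)) = 560*(-4 - (1 + 6)) = 560*(-4 - 1*7) = 560*(-4 - 7) = 560*(-11) = -6160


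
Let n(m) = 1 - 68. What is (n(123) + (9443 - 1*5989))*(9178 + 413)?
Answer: 32484717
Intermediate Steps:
n(m) = -67
(n(123) + (9443 - 1*5989))*(9178 + 413) = (-67 + (9443 - 1*5989))*(9178 + 413) = (-67 + (9443 - 5989))*9591 = (-67 + 3454)*9591 = 3387*9591 = 32484717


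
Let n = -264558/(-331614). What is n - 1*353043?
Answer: -19512289474/55269 ≈ -3.5304e+5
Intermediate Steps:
n = 44093/55269 (n = -264558*(-1/331614) = 44093/55269 ≈ 0.79779)
n - 1*353043 = 44093/55269 - 1*353043 = 44093/55269 - 353043 = -19512289474/55269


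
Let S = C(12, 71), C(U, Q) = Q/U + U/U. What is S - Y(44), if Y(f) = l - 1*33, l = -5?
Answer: 539/12 ≈ 44.917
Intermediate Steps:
C(U, Q) = 1 + Q/U (C(U, Q) = Q/U + 1 = 1 + Q/U)
Y(f) = -38 (Y(f) = -5 - 1*33 = -5 - 33 = -38)
S = 83/12 (S = (71 + 12)/12 = (1/12)*83 = 83/12 ≈ 6.9167)
S - Y(44) = 83/12 - 1*(-38) = 83/12 + 38 = 539/12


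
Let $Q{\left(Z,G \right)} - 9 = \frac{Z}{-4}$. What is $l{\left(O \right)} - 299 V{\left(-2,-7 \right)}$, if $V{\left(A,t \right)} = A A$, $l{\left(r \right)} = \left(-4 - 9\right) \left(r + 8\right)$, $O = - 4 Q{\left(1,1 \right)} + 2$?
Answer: $-871$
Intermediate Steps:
$Q{\left(Z,G \right)} = 9 - \frac{Z}{4}$ ($Q{\left(Z,G \right)} = 9 + \frac{Z}{-4} = 9 + Z \left(- \frac{1}{4}\right) = 9 - \frac{Z}{4}$)
$O = -33$ ($O = - 4 \left(9 - \frac{1}{4}\right) + 2 = \left(-4\right) \frac{35}{4} + 2 = -35 + 2 = -33$)
$l{\left(r \right)} = -104 - 13 r$ ($l{\left(r \right)} = - 13 \left(8 + r\right) = -104 - 13 r$)
$V{\left(A,t \right)} = A^{2}$
$l{\left(O \right)} - 299 V{\left(-2,-7 \right)} = \left(-104 - -429\right) - 299 \left(-2\right)^{2} = \left(-104 + 429\right) - 1196 = 325 - 1196 = -871$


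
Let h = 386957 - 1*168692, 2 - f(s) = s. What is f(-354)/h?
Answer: 356/218265 ≈ 0.0016310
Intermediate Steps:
f(s) = 2 - s
h = 218265 (h = 386957 - 168692 = 218265)
f(-354)/h = (2 - 1*(-354))/218265 = (2 + 354)*(1/218265) = 356*(1/218265) = 356/218265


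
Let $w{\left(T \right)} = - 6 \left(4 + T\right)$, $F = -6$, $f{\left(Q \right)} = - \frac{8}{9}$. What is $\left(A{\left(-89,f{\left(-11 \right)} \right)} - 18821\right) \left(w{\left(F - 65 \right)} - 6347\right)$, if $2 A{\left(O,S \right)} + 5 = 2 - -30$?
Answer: $\frac{223621175}{2} \approx 1.1181 \cdot 10^{8}$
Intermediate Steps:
$f{\left(Q \right)} = - \frac{8}{9}$ ($f{\left(Q \right)} = \left(-8\right) \frac{1}{9} = - \frac{8}{9}$)
$A{\left(O,S \right)} = \frac{27}{2}$ ($A{\left(O,S \right)} = - \frac{5}{2} + \frac{2 - -30}{2} = - \frac{5}{2} + \frac{2 + 30}{2} = - \frac{5}{2} + \frac{1}{2} \cdot 32 = - \frac{5}{2} + 16 = \frac{27}{2}$)
$w{\left(T \right)} = -24 - 6 T$
$\left(A{\left(-89,f{\left(-11 \right)} \right)} - 18821\right) \left(w{\left(F - 65 \right)} - 6347\right) = \left(\frac{27}{2} - 18821\right) \left(\left(-24 - 6 \left(-6 - 65\right)\right) - 6347\right) = - \frac{37615 \left(\left(-24 - 6 \left(-6 - 65\right)\right) - 6347\right)}{2} = - \frac{37615 \left(\left(-24 - -426\right) - 6347\right)}{2} = - \frac{37615 \left(\left(-24 + 426\right) - 6347\right)}{2} = - \frac{37615 \left(402 - 6347\right)}{2} = \left(- \frac{37615}{2}\right) \left(-5945\right) = \frac{223621175}{2}$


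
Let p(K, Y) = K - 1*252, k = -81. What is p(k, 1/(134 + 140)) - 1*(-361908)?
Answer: 361575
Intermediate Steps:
p(K, Y) = -252 + K (p(K, Y) = K - 252 = -252 + K)
p(k, 1/(134 + 140)) - 1*(-361908) = (-252 - 81) - 1*(-361908) = -333 + 361908 = 361575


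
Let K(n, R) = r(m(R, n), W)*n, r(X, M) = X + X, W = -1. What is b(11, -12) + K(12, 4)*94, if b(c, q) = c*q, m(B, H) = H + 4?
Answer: 35964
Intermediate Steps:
m(B, H) = 4 + H
r(X, M) = 2*X
K(n, R) = n*(8 + 2*n) (K(n, R) = (2*(4 + n))*n = (8 + 2*n)*n = n*(8 + 2*n))
b(11, -12) + K(12, 4)*94 = 11*(-12) + (2*12*(4 + 12))*94 = -132 + (2*12*16)*94 = -132 + 384*94 = -132 + 36096 = 35964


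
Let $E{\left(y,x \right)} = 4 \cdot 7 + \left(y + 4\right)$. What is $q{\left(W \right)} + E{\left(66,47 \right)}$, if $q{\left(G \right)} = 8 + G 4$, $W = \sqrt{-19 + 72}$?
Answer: $106 + 4 \sqrt{53} \approx 135.12$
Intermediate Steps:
$E{\left(y,x \right)} = 32 + y$ ($E{\left(y,x \right)} = 28 + \left(4 + y\right) = 32 + y$)
$W = \sqrt{53} \approx 7.2801$
$q{\left(G \right)} = 8 + 4 G$
$q{\left(W \right)} + E{\left(66,47 \right)} = \left(8 + 4 \sqrt{53}\right) + \left(32 + 66\right) = \left(8 + 4 \sqrt{53}\right) + 98 = 106 + 4 \sqrt{53}$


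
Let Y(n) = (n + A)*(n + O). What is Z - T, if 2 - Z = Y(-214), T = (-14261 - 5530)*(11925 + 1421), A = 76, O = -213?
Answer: 264071762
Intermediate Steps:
Y(n) = (-213 + n)*(76 + n) (Y(n) = (n + 76)*(n - 213) = (76 + n)*(-213 + n) = (-213 + n)*(76 + n))
T = -264130686 (T = -19791*13346 = -264130686)
Z = -58924 (Z = 2 - (-16188 + (-214)**2 - 137*(-214)) = 2 - (-16188 + 45796 + 29318) = 2 - 1*58926 = 2 - 58926 = -58924)
Z - T = -58924 - 1*(-264130686) = -58924 + 264130686 = 264071762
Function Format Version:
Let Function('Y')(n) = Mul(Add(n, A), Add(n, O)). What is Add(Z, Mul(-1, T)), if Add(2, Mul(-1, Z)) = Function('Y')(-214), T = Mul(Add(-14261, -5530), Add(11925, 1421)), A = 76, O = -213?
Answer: 264071762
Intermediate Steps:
Function('Y')(n) = Mul(Add(-213, n), Add(76, n)) (Function('Y')(n) = Mul(Add(n, 76), Add(n, -213)) = Mul(Add(76, n), Add(-213, n)) = Mul(Add(-213, n), Add(76, n)))
T = -264130686 (T = Mul(-19791, 13346) = -264130686)
Z = -58924 (Z = Add(2, Mul(-1, Add(-16188, Pow(-214, 2), Mul(-137, -214)))) = Add(2, Mul(-1, Add(-16188, 45796, 29318))) = Add(2, Mul(-1, 58926)) = Add(2, -58926) = -58924)
Add(Z, Mul(-1, T)) = Add(-58924, Mul(-1, -264130686)) = Add(-58924, 264130686) = 264071762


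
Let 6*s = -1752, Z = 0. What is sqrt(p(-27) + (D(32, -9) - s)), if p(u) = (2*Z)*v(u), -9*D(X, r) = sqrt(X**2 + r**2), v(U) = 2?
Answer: sqrt(2628 - sqrt(1105))/3 ≈ 16.980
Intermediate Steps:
D(X, r) = -sqrt(X**2 + r**2)/9
p(u) = 0 (p(u) = (2*0)*2 = 0*2 = 0)
s = -292 (s = (1/6)*(-1752) = -292)
sqrt(p(-27) + (D(32, -9) - s)) = sqrt(0 + (-sqrt(32**2 + (-9)**2)/9 - 1*(-292))) = sqrt(0 + (-sqrt(1024 + 81)/9 + 292)) = sqrt(0 + (-sqrt(1105)/9 + 292)) = sqrt(0 + (292 - sqrt(1105)/9)) = sqrt(292 - sqrt(1105)/9)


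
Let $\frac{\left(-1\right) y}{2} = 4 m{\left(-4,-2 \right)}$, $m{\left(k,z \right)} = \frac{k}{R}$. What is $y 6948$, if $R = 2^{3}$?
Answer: $27792$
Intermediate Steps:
$R = 8$
$m{\left(k,z \right)} = \frac{k}{8}$
$y = 4$ ($y = - 2 \cdot 4 \cdot \frac{1}{8} \left(-4\right) = - 2 \cdot 4 \left(- \frac{1}{2}\right) = \left(-2\right) \left(-2\right) = 4$)
$y 6948 = 4 \cdot 6948 = 27792$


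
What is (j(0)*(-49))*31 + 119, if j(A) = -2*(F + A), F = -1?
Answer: -2919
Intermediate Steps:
j(A) = 2 - 2*A (j(A) = -2*(-1 + A) = 2 - 2*A)
(j(0)*(-49))*31 + 119 = ((2 - 2*0)*(-49))*31 + 119 = ((2 + 0)*(-49))*31 + 119 = (2*(-49))*31 + 119 = -98*31 + 119 = -3038 + 119 = -2919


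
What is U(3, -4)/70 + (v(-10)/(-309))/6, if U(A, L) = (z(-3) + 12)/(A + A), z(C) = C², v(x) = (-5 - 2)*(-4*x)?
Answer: 3727/18540 ≈ 0.20102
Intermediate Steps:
v(x) = 28*x (v(x) = -(-28)*x = 28*x)
U(A, L) = 21/(2*A) (U(A, L) = ((-3)² + 12)/(A + A) = (9 + 12)/((2*A)) = 21*(1/(2*A)) = 21/(2*A))
U(3, -4)/70 + (v(-10)/(-309))/6 = ((21/2)/3)/70 + ((28*(-10))/(-309))/6 = ((21/2)*(⅓))*(1/70) - 280*(-1/309)*(⅙) = (7/2)*(1/70) + (280/309)*(⅙) = 1/20 + 140/927 = 3727/18540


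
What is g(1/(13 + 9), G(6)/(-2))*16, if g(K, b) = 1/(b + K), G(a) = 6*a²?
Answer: -352/2375 ≈ -0.14821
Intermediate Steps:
g(K, b) = 1/(K + b)
g(1/(13 + 9), G(6)/(-2))*16 = 16/(1/(13 + 9) + (6*6²)/(-2)) = 16/(1/22 + (6*36)*(-½)) = 16/(1/22 + 216*(-½)) = 16/(1/22 - 108) = 16/(-2375/22) = -22/2375*16 = -352/2375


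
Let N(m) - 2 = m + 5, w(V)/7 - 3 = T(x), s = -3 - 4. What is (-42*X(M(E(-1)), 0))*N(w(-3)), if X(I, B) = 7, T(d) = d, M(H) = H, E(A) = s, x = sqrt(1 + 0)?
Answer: -10290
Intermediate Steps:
x = 1 (x = sqrt(1) = 1)
s = -7
E(A) = -7
w(V) = 28 (w(V) = 21 + 7*1 = 21 + 7 = 28)
N(m) = 7 + m (N(m) = 2 + (m + 5) = 2 + (5 + m) = 7 + m)
(-42*X(M(E(-1)), 0))*N(w(-3)) = (-42*7)*(7 + 28) = -294*35 = -10290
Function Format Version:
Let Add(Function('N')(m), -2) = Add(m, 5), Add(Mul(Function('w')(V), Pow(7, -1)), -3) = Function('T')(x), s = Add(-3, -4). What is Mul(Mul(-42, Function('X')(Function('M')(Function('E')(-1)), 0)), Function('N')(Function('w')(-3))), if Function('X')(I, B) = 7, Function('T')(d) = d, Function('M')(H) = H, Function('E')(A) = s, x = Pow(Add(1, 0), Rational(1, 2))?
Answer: -10290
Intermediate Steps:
x = 1 (x = Pow(1, Rational(1, 2)) = 1)
s = -7
Function('E')(A) = -7
Function('w')(V) = 28 (Function('w')(V) = Add(21, Mul(7, 1)) = Add(21, 7) = 28)
Function('N')(m) = Add(7, m) (Function('N')(m) = Add(2, Add(m, 5)) = Add(2, Add(5, m)) = Add(7, m))
Mul(Mul(-42, Function('X')(Function('M')(Function('E')(-1)), 0)), Function('N')(Function('w')(-3))) = Mul(Mul(-42, 7), Add(7, 28)) = Mul(-294, 35) = -10290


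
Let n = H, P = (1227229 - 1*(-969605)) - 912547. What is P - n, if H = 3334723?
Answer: -2050436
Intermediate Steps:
P = 1284287 (P = (1227229 + 969605) - 912547 = 2196834 - 912547 = 1284287)
n = 3334723
P - n = 1284287 - 1*3334723 = 1284287 - 3334723 = -2050436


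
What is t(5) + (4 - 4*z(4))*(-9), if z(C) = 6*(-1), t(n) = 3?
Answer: -249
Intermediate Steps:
z(C) = -6
t(5) + (4 - 4*z(4))*(-9) = 3 + (4 - 4*(-6))*(-9) = 3 + (4 + 24)*(-9) = 3 + 28*(-9) = 3 - 252 = -249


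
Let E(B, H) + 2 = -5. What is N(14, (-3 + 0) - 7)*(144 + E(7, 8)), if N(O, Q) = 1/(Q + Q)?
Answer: -137/20 ≈ -6.8500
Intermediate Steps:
N(O, Q) = 1/(2*Q)
E(B, H) = -7 (E(B, H) = -2 - 5 = -7)
N(14, (-3 + 0) - 7)*(144 + E(7, 8)) = (1/(2*((-3 + 0) - 7)))*(144 - 7) = (1/(2*(-3 - 7)))*137 = ((½)/(-10))*137 = ((½)*(-⅒))*137 = -1/20*137 = -137/20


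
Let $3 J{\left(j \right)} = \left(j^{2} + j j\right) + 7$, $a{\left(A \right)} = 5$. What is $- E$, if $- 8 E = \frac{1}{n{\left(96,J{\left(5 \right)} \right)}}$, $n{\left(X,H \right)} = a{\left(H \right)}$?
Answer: $\frac{1}{40} \approx 0.025$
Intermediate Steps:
$J{\left(j \right)} = \frac{7}{3} + \frac{2 j^{2}}{3}$ ($J{\left(j \right)} = \frac{\left(j^{2} + j j\right) + 7}{3} = \frac{\left(j^{2} + j^{2}\right) + 7}{3} = \frac{2 j^{2} + 7}{3} = \frac{7 + 2 j^{2}}{3} = \frac{7}{3} + \frac{2 j^{2}}{3}$)
$n{\left(X,H \right)} = 5$
$E = - \frac{1}{40}$ ($E = - \frac{1}{8 \cdot 5} = \left(- \frac{1}{8}\right) \frac{1}{5} = - \frac{1}{40} \approx -0.025$)
$- E = \left(-1\right) \left(- \frac{1}{40}\right) = \frac{1}{40}$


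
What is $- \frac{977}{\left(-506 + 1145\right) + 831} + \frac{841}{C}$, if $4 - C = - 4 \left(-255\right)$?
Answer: $- \frac{1114451}{746760} \approx -1.4924$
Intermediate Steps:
$C = -1016$ ($C = 4 - - 4 \left(-255\right) = 4 - \left(-1\right) \left(-1020\right) = 4 - 1020 = -1016$)
$- \frac{977}{\left(-506 + 1145\right) + 831} + \frac{841}{C} = - \frac{977}{\left(-506 + 1145\right) + 831} + \frac{841}{-1016} = - \frac{977}{639 + 831} + 841 \left(- \frac{1}{1016}\right) = - \frac{977}{1470} - \frac{841}{1016} = - \frac{1114451}{746760}$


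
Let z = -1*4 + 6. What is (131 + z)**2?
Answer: 17689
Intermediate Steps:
z = 2 (z = -4 + 6 = 2)
(131 + z)**2 = (131 + 2)**2 = 133**2 = 17689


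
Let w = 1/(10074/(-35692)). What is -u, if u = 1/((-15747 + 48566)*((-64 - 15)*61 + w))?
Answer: 5037/797211219031 ≈ 6.3183e-9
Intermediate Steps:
w = -17846/5037 (w = 1/(10074*(-1/35692)) = 1/(-5037/17846) = -17846/5037 ≈ -3.5430)
u = -5037/797211219031 (u = 1/((-15747 + 48566)*((-64 - 15)*61 - 17846/5037)) = 1/(32819*(-79*61 - 17846/5037)) = 1/(32819*(-4819 - 17846/5037)) = 1/(32819*(-24291149/5037)) = 1/(-797211219031/5037) = -5037/797211219031 ≈ -6.3183e-9)
-u = -1*(-5037/797211219031) = 5037/797211219031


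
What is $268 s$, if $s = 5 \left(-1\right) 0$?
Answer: $0$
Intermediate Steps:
$s = 0$ ($s = \left(-5\right) 0 = 0$)
$268 s = 268 \cdot 0 = 0$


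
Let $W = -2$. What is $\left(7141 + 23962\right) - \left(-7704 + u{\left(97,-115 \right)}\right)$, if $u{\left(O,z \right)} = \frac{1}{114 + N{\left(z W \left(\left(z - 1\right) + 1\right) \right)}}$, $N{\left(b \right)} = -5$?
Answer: $\frac{4229962}{109} \approx 38807.0$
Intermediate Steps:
$u{\left(O,z \right)} = \frac{1}{109}$ ($u{\left(O,z \right)} = \frac{1}{114 - 5} = \frac{1}{109}$)
$\left(7141 + 23962\right) - \left(-7704 + u{\left(97,-115 \right)}\right) = \left(7141 + 23962\right) + \left(7704 - \frac{1}{109}\right) = 31103 + \left(7704 - \frac{1}{109}\right) = 31103 + \frac{839735}{109} = \frac{4229962}{109}$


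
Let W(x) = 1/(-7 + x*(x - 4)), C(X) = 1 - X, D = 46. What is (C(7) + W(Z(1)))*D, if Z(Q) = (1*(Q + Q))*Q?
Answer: -3082/11 ≈ -280.18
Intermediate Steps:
Z(Q) = 2*Q² (Z(Q) = (1*(2*Q))*Q = (2*Q)*Q = 2*Q²)
W(x) = 1/(-7 + x*(-4 + x))
(C(7) + W(Z(1)))*D = ((1 - 1*7) + 1/(-7 + (2*1²)² - 8*1²))*46 = ((1 - 7) + 1/(-7 + (2*1)² - 8))*46 = (-6 + 1/(-7 + 2² - 4*2))*46 = (-6 + 1/(-7 + 4 - 8))*46 = (-6 + 1/(-11))*46 = (-6 - 1/11)*46 = -67/11*46 = -3082/11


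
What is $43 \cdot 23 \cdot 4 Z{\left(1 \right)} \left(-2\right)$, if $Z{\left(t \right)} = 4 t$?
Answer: $-31648$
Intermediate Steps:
$43 \cdot 23 \cdot 4 Z{\left(1 \right)} \left(-2\right) = 43 \cdot 23 \cdot 4 \cdot 4 \cdot 1 \left(-2\right) = 989 \cdot 4 \cdot 4 \left(-2\right) = 989 \cdot 16 \left(-2\right) = 989 \left(-32\right) = -31648$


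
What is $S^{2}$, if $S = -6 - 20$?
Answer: $676$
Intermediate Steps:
$S = -26$ ($S = -6 - 20 = -26$)
$S^{2} = \left(-26\right)^{2} = 676$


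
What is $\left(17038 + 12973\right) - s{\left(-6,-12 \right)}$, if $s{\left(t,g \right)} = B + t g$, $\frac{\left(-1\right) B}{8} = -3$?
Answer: $29915$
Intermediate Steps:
$B = 24$ ($B = \left(-8\right) \left(-3\right) = 24$)
$s{\left(t,g \right)} = 24 + g t$ ($s{\left(t,g \right)} = 24 + t g = 24 + g t$)
$\left(17038 + 12973\right) - s{\left(-6,-12 \right)} = \left(17038 + 12973\right) - \left(24 - -72\right) = 30011 - \left(24 + 72\right) = 30011 - 96 = 29915$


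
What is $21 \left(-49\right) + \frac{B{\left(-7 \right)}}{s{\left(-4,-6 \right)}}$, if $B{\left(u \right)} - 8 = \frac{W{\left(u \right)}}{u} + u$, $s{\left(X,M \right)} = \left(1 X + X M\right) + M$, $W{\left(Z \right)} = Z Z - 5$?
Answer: $- \frac{100879}{98} \approx -1029.4$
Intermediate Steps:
$W{\left(Z \right)} = -5 + Z^{2}$ ($W{\left(Z \right)} = Z^{2} - 5 = -5 + Z^{2}$)
$s{\left(X,M \right)} = M + X + M X$ ($s{\left(X,M \right)} = \left(X + M X\right) + M = M + X + M X$)
$B{\left(u \right)} = 8 + u + \frac{-5 + u^{2}}{u}$ ($B{\left(u \right)} = 8 + \left(\frac{-5 + u^{2}}{u} + u\right) = 8 + \left(u + \frac{-5 + u^{2}}{u}\right) = 8 + u + \frac{-5 + u^{2}}{u}$)
$21 \left(-49\right) + \frac{B{\left(-7 \right)}}{s{\left(-4,-6 \right)}} = 21 \left(-49\right) + \frac{8 - \frac{5}{-7} + 2 \left(-7\right)}{-6 - 4 - -24} = -1029 + \frac{8 - - \frac{5}{7} - 14}{-6 - 4 + 24} = -1029 + \frac{8 + \frac{5}{7} - 14}{14} = -1029 - \frac{37}{98} = - \frac{100879}{98}$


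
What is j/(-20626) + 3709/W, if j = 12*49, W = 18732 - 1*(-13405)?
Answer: 28802639/331428881 ≈ 0.086904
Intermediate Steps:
W = 32137 (W = 18732 + 13405 = 32137)
j = 588
j/(-20626) + 3709/W = 588/(-20626) + 3709/32137 = 588*(-1/20626) + 3709*(1/32137) = -294/10313 + 3709/32137 = 28802639/331428881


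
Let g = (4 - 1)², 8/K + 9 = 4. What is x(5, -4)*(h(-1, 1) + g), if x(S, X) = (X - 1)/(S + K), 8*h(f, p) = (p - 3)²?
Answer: -475/34 ≈ -13.971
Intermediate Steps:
K = -8/5 (K = 8/(-9 + 4) = 8/(-5) = 8*(-⅕) = -8/5 ≈ -1.6000)
h(f, p) = (-3 + p)²/8 (h(f, p) = (p - 3)²/8 = (-3 + p)²/8)
g = 9 (g = 3² = 9)
x(S, X) = (-1 + X)/(-8/5 + S) (x(S, X) = (X - 1)/(S - 8/5) = (-1 + X)/(-8/5 + S))
x(5, -4)*(h(-1, 1) + g) = (5*(-1 - 4)/(-8 + 5*5))*((-3 + 1)²/8 + 9) = (5*(-5)/(-8 + 25))*((⅛)*(-2)² + 9) = (5*(-5)/17)*((⅛)*4 + 9) = (5*(1/17)*(-5))*(½ + 9) = -25/17*19/2 = -475/34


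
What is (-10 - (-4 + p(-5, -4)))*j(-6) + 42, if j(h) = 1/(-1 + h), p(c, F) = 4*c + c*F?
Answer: 300/7 ≈ 42.857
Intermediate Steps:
p(c, F) = 4*c + F*c
(-10 - (-4 + p(-5, -4)))*j(-6) + 42 = (-10 - (-4 - 5*(4 - 4)))/(-1 - 6) + 42 = (-10 - (-4 - 5*0))/(-7) + 42 = (-10 - (-4 + 0))*(-⅐) + 42 = (-10 - (-4))*(-⅐) + 42 = (-10 - 1*(-4))*(-⅐) + 42 = (-10 + 4)*(-⅐) + 42 = -6*(-⅐) + 42 = 6/7 + 42 = 300/7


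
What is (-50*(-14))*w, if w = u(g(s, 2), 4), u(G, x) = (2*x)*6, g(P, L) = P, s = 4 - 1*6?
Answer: 33600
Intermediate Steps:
s = -2 (s = 4 - 6 = -2)
u(G, x) = 12*x
w = 48 (w = 12*4 = 48)
(-50*(-14))*w = -50*(-14)*48 = 700*48 = 33600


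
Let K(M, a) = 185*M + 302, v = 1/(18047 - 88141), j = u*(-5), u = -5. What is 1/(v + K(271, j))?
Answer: 70094/3535331077 ≈ 1.9827e-5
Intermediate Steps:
j = 25 (j = -5*(-5) = 25)
v = -1/70094 (v = 1/(-70094) = -1/70094 ≈ -1.4267e-5)
K(M, a) = 302 + 185*M
1/(v + K(271, j)) = 1/(-1/70094 + (302 + 185*271)) = 1/(-1/70094 + (302 + 50135)) = 1/(-1/70094 + 50437) = 1/(3535331077/70094) = 70094/3535331077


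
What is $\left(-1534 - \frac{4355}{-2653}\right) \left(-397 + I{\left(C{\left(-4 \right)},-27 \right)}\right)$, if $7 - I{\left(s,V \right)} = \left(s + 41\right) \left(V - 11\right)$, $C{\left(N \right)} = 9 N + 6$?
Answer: $- \frac{16261388}{379} \approx -42906.0$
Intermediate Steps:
$C{\left(N \right)} = 6 + 9 N$
$I{\left(s,V \right)} = 7 - \left(-11 + V\right) \left(41 + s\right)$ ($I{\left(s,V \right)} = 7 - \left(s + 41\right) \left(V - 11\right) = 7 - \left(41 + s\right) \left(-11 + V\right) = 7 - \left(-11 + V\right) \left(41 + s\right)$)
$\left(-1534 - \frac{4355}{-2653}\right) \left(-397 + I{\left(C{\left(-4 \right)},-27 \right)}\right) = \left(-1534 - \frac{4355}{-2653}\right) \left(-397 + \left(458 - -1107 + 11 \left(6 + 9 \left(-4\right)\right) - - 27 \left(6 + 9 \left(-4\right)\right)\right)\right) = \left(-1534 - - \frac{4355}{2653}\right) \left(-397 + \left(458 + 1107 + 11 \left(6 - 36\right) - - 27 \left(6 - 36\right)\right)\right) = \left(-1534 + \frac{4355}{2653}\right) \left(-397 + \left(458 + 1107 + 11 \left(-30\right) - \left(-27\right) \left(-30\right)\right)\right) = - \frac{4065347 \left(-397 + \left(458 + 1107 - 330 - 810\right)\right)}{2653} = - \frac{4065347 \left(-397 + 425\right)}{2653} = \left(- \frac{4065347}{2653}\right) 28 = - \frac{16261388}{379}$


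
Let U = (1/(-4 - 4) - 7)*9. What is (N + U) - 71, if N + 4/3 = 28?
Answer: -2603/24 ≈ -108.46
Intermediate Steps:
N = 80/3 (N = -4/3 + 28 = 80/3 ≈ 26.667)
U = -513/8 (U = (1/(-8) - 7)*9 = (-1/8 - 7)*9 = -57/8*9 = -513/8 ≈ -64.125)
(N + U) - 71 = (80/3 - 513/8) - 71 = -899/24 - 71 = -2603/24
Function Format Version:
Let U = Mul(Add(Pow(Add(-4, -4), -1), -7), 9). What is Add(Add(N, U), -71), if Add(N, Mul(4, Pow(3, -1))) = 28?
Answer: Rational(-2603, 24) ≈ -108.46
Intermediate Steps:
N = Rational(80, 3) (N = Add(Rational(-4, 3), 28) = Rational(80, 3) ≈ 26.667)
U = Rational(-513, 8) (U = Mul(Add(Pow(-8, -1), -7), 9) = Mul(Add(Rational(-1, 8), -7), 9) = Mul(Rational(-57, 8), 9) = Rational(-513, 8) ≈ -64.125)
Add(Add(N, U), -71) = Add(Add(Rational(80, 3), Rational(-513, 8)), -71) = Add(Rational(-899, 24), -71) = Rational(-2603, 24)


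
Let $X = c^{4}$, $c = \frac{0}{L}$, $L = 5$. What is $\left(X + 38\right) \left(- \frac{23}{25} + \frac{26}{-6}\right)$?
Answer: $- \frac{14972}{75} \approx -199.63$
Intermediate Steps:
$c = 0$ ($c = \frac{0}{5} = 0 \cdot \frac{1}{5} = 0$)
$X = 0$ ($X = 0^{4} = 0$)
$\left(X + 38\right) \left(- \frac{23}{25} + \frac{26}{-6}\right) = \left(0 + 38\right) \left(- \frac{23}{25} + \frac{26}{-6}\right) = 38 \left(\left(-23\right) \frac{1}{25} + 26 \left(- \frac{1}{6}\right)\right) = 38 \left(- \frac{23}{25} - \frac{13}{3}\right) = 38 \left(- \frac{394}{75}\right) = - \frac{14972}{75}$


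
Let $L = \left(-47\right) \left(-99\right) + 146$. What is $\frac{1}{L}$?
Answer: $\frac{1}{4799} \approx 0.00020838$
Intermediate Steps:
$L = 4799$ ($L = 4653 + 146 = 4799$)
$\frac{1}{L} = \frac{1}{4799}$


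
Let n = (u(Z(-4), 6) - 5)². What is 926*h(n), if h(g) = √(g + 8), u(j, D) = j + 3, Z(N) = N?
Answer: 1852*√11 ≈ 6142.4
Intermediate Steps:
u(j, D) = 3 + j
n = 36 (n = ((3 - 4) - 5)² = (-1 - 5)² = (-6)² = 36)
h(g) = √(8 + g)
926*h(n) = 926*√(8 + 36) = 926*√44 = 926*(2*√11) = 1852*√11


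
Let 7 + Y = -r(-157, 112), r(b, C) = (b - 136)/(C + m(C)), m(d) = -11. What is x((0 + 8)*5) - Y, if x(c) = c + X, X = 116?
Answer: 16170/101 ≈ 160.10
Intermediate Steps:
x(c) = 116 + c (x(c) = c + 116 = 116 + c)
r(b, C) = (-136 + b)/(-11 + C) (r(b, C) = (b - 136)/(C - 11) = (-136 + b)/(-11 + C))
Y = -414/101 (Y = -7 - (-136 - 157)/(-11 + 112) = -7 - (-293)/101 = -7 - 1*(-293/101) = -7 + 293/101 = -414/101 ≈ -4.0990)
x((0 + 8)*5) - Y = (116 + (0 + 8)*5) - 1*(-414/101) = (116 + 8*5) + 414/101 = (116 + 40) + 414/101 = 156 + 414/101 = 16170/101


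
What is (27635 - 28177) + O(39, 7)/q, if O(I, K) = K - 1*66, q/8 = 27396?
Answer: -118789115/219168 ≈ -542.00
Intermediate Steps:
q = 219168 (q = 8*27396 = 219168)
O(I, K) = -66 + K (O(I, K) = K - 66 = -66 + K)
(27635 - 28177) + O(39, 7)/q = (27635 - 28177) + (-66 + 7)/219168 = -542 - 59*1/219168 = -542 - 59/219168 = -118789115/219168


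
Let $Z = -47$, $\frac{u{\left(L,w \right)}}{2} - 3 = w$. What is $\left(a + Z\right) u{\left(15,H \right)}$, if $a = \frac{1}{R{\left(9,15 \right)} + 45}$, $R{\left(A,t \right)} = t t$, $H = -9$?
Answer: $\frac{25378}{45} \approx 563.96$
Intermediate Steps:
$u{\left(L,w \right)} = 6 + 2 w$
$R{\left(A,t \right)} = t^{2}$
$a = \frac{1}{270}$ ($a = \frac{1}{15^{2} + 45} = \frac{1}{225 + 45} = \frac{1}{270} \approx 0.0037037$)
$\left(a + Z\right) u{\left(15,H \right)} = \left(\frac{1}{270} - 47\right) \left(6 + 2 \left(-9\right)\right) = - \frac{12689 \left(6 - 18\right)}{270} = \left(- \frac{12689}{270}\right) \left(-12\right) = \frac{25378}{45}$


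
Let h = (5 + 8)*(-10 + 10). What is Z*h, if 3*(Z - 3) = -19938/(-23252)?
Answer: 0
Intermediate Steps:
Z = 38201/11626 (Z = 3 + (-19938/(-23252))/3 = 3 + (-19938*(-1/23252))/3 = 3 + (⅓)*(9969/11626) = 3 + 3323/11626 = 38201/11626 ≈ 3.2858)
h = 0 (h = 13*0 = 0)
Z*h = (38201/11626)*0 = 0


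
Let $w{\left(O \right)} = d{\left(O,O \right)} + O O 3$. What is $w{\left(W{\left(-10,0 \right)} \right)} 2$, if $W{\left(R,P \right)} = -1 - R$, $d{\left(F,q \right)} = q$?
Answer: $504$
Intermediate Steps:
$w{\left(O \right)} = O + 3 O^{2}$ ($w{\left(O \right)} = O + O O 3 = O + O^{2} \cdot 3 = O + 3 O^{2}$)
$w{\left(W{\left(-10,0 \right)} \right)} 2 = \left(-1 - -10\right) \left(1 + 3 \left(-1 - -10\right)\right) 2 = \left(-1 + 10\right) \left(1 + 3 \left(-1 + 10\right)\right) 2 = 9 \left(1 + 3 \cdot 9\right) 2 = 9 \left(1 + 27\right) 2 = 9 \cdot 28 \cdot 2 = 252 \cdot 2 = 504$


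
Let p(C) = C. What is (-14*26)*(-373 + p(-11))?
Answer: 139776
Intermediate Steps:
(-14*26)*(-373 + p(-11)) = (-14*26)*(-373 - 11) = -364*(-384) = 139776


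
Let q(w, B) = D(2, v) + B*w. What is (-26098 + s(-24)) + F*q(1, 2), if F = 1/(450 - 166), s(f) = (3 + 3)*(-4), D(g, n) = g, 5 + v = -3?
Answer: -1854661/71 ≈ -26122.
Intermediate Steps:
v = -8 (v = -5 - 3 = -8)
s(f) = -24 (s(f) = 6*(-4) = -24)
F = 1/284 ≈ 0.0035211
q(w, B) = 2 + B*w
(-26098 + s(-24)) + F*q(1, 2) = (-26098 - 24) + (2 + 2*1)/284 = -26122 + (2 + 2)/284 = -26122 + (1/284)*4 = -26122 + 1/71 = -1854661/71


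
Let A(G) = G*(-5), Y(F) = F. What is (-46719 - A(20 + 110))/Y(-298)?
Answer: 46069/298 ≈ 154.59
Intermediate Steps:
A(G) = -5*G
(-46719 - A(20 + 110))/Y(-298) = (-46719 - (-5)*(20 + 110))/(-298) = (-46719 - (-5)*130)*(-1/298) = (-46719 - 1*(-650))*(-1/298) = (-46719 + 650)*(-1/298) = -46069*(-1/298) = 46069/298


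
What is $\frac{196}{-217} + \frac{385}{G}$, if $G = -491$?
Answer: $- \frac{25683}{15221} \approx -1.6873$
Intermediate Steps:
$\frac{196}{-217} + \frac{385}{G} = \frac{196}{-217} + \frac{385}{-491} = 196 \left(- \frac{1}{217}\right) + 385 \left(- \frac{1}{491}\right) = - \frac{28}{31} - \frac{385}{491} = - \frac{25683}{15221}$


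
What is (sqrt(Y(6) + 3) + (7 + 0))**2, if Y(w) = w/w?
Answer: 81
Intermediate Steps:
Y(w) = 1
(sqrt(Y(6) + 3) + (7 + 0))**2 = (sqrt(1 + 3) + (7 + 0))**2 = (sqrt(4) + 7)**2 = (2 + 7)**2 = 9**2 = 81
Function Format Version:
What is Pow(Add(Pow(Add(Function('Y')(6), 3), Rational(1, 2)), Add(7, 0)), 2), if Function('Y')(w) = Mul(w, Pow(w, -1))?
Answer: 81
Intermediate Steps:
Function('Y')(w) = 1
Pow(Add(Pow(Add(Function('Y')(6), 3), Rational(1, 2)), Add(7, 0)), 2) = Pow(Add(Pow(Add(1, 3), Rational(1, 2)), Add(7, 0)), 2) = Pow(Add(Pow(4, Rational(1, 2)), 7), 2) = Pow(Add(2, 7), 2) = Pow(9, 2) = 81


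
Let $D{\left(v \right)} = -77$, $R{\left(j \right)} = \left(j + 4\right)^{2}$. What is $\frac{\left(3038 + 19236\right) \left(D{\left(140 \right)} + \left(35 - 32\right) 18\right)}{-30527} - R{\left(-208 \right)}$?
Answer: $- \frac{181414190}{4361} \approx -41599.0$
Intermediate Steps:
$R{\left(j \right)} = \left(4 + j\right)^{2}$
$\frac{\left(3038 + 19236\right) \left(D{\left(140 \right)} + \left(35 - 32\right) 18\right)}{-30527} - R{\left(-208 \right)} = \frac{\left(3038 + 19236\right) \left(-77 + \left(35 - 32\right) 18\right)}{-30527} - \left(4 - 208\right)^{2} = 22274 \left(-77 + 3 \cdot 18\right) \left(- \frac{1}{30527}\right) - \left(-204\right)^{2} = 22274 \left(-77 + 54\right) \left(- \frac{1}{30527}\right) - 41616 = 22274 \left(-23\right) \left(- \frac{1}{30527}\right) - 41616 = \left(-512302\right) \left(- \frac{1}{30527}\right) - 41616 = \frac{73186}{4361} - 41616 = - \frac{181414190}{4361}$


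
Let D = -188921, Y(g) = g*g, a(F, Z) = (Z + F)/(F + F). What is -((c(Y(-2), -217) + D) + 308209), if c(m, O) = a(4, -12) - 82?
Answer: -119205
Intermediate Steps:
a(F, Z) = (F + Z)/(2*F) (a(F, Z) = (F + Z)/((2*F)) = (F + Z)*(1/(2*F)) = (F + Z)/(2*F))
Y(g) = g**2
c(m, O) = -83 (c(m, O) = (1/2)*(4 - 12)/4 - 82 = (1/2)*(1/4)*(-8) - 82 = -1 - 82 = -83)
-((c(Y(-2), -217) + D) + 308209) = -((-83 - 188921) + 308209) = -(-189004 + 308209) = -1*119205 = -119205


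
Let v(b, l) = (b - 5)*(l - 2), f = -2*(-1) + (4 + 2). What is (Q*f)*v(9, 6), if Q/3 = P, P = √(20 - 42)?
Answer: 384*I*√22 ≈ 1801.1*I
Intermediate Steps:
P = I*√22 (P = √(-22) = I*√22 ≈ 4.6904*I)
f = 8 (f = 2 + 6 = 8)
v(b, l) = (-5 + b)*(-2 + l)
Q = 3*I*√22 (Q = 3*(I*√22) = 3*I*√22 ≈ 14.071*I)
(Q*f)*v(9, 6) = ((3*I*√22)*8)*(10 - 5*6 - 2*9 + 9*6) = (24*I*√22)*(10 - 30 - 18 + 54) = (24*I*√22)*16 = 384*I*√22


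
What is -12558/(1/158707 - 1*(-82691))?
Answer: -332173751/2187273423 ≈ -0.15187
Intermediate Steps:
-12558/(1/158707 - 1*(-82691)) = -12558/(1/158707 + 82691) = -12558/13123640538/158707 = -12558*158707/13123640538 = -332173751/2187273423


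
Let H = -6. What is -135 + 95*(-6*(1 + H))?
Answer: 2715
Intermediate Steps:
-135 + 95*(-6*(1 + H)) = -135 + 95*(-6*(1 - 6)) = -135 + 95*(-6*(-5)) = -135 + 95*30 = -135 + 2850 = 2715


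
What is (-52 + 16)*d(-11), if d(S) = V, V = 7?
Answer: -252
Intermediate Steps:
d(S) = 7
(-52 + 16)*d(-11) = (-52 + 16)*7 = -36*7 = -252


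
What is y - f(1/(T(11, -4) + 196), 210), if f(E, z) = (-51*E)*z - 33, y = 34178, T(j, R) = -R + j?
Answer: 7229231/211 ≈ 34262.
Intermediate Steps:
T(j, R) = j - R
f(E, z) = -33 - 51*E*z (f(E, z) = -51*E*z - 33 = -33 - 51*E*z)
y - f(1/(T(11, -4) + 196), 210) = 34178 - (-33 - 51*210/((11 - 1*(-4)) + 196)) = 34178 - (-33 - 51*210/((11 + 4) + 196)) = 34178 - (-33 - 51*210/(15 + 196)) = 34178 - (-33 - 51*210/211) = 34178 - (-33 - 51*1/211*210) = 34178 - (-33 - 10710/211) = 34178 - 1*(-17673/211) = 34178 + 17673/211 = 7229231/211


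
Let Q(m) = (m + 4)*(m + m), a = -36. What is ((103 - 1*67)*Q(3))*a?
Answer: -54432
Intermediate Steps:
Q(m) = 2*m*(4 + m) (Q(m) = (4 + m)*(2*m) = 2*m*(4 + m))
((103 - 1*67)*Q(3))*a = ((103 - 1*67)*(2*3*(4 + 3)))*(-36) = ((103 - 67)*(2*3*7))*(-36) = (36*42)*(-36) = 1512*(-36) = -54432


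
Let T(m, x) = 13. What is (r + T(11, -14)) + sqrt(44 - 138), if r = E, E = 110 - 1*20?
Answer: 103 + I*sqrt(94) ≈ 103.0 + 9.6954*I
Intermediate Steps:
E = 90 (E = 110 - 20 = 90)
r = 90
(r + T(11, -14)) + sqrt(44 - 138) = (90 + 13) + sqrt(44 - 138) = 103 + sqrt(-94) = 103 + I*sqrt(94)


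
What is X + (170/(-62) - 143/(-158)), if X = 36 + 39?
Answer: 358353/4898 ≈ 73.163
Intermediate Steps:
X = 75
X + (170/(-62) - 143/(-158)) = 75 + (170/(-62) - 143/(-158)) = 75 + (170*(-1/62) - 143*(-1/158)) = 75 + (-85/31 + 143/158) = 75 - 8997/4898 = 358353/4898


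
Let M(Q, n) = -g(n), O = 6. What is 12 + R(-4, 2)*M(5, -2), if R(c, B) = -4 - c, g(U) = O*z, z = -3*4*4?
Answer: 12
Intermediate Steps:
z = -48 (z = -12*4 = -48)
g(U) = -288 (g(U) = 6*(-48) = -288)
M(Q, n) = 288 (M(Q, n) = -1*(-288) = 288)
12 + R(-4, 2)*M(5, -2) = 12 + (-4 - 1*(-4))*288 = 12 + (-4 + 4)*288 = 12 + 0*288 = 12 + 0 = 12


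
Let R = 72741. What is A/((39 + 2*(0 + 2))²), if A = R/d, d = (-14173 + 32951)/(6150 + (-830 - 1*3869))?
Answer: 105547191/34720522 ≈ 3.0399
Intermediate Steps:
d = 18778/1451 (d = 18778/(6150 + (-830 - 3869)) = 18778/(6150 - 4699) = 18778/1451 ≈ 12.941)
A = 105547191/18778 (A = 72741/(18778/1451) = 72741*(1451/18778) = 105547191/18778 ≈ 5620.8)
A/((39 + 2*(0 + 2))²) = 105547191/(18778*((39 + 2*(0 + 2))²)) = 105547191/(18778*((39 + 2*2)²)) = 105547191/(18778*((39 + 4)²)) = 105547191/(18778*(43²)) = (105547191/18778)/1849 = (105547191/18778)*(1/1849) = 105547191/34720522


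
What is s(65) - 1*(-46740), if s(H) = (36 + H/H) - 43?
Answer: 46734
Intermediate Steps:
s(H) = -6 (s(H) = (36 + 1) - 43 = 37 - 43 = -6)
s(65) - 1*(-46740) = -6 - 1*(-46740) = -6 + 46740 = 46734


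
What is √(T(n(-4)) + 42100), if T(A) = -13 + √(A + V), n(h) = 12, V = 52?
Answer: √42095 ≈ 205.17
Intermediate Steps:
T(A) = -13 + √(52 + A) (T(A) = -13 + √(A + 52) = -13 + √(52 + A))
√(T(n(-4)) + 42100) = √((-13 + √(52 + 12)) + 42100) = √((-13 + √64) + 42100) = √((-13 + 8) + 42100) = √(-5 + 42100) = √42095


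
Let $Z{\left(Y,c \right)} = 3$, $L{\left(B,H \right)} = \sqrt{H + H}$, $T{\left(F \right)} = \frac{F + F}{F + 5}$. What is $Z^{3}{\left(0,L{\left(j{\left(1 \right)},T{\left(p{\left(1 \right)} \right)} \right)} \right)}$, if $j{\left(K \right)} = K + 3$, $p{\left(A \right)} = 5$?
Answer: $27$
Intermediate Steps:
$j{\left(K \right)} = 3 + K$
$T{\left(F \right)} = \frac{2 F}{5 + F}$
$L{\left(B,H \right)} = \sqrt{2} \sqrt{H}$ ($L{\left(B,H \right)} = \sqrt{2 H} = \sqrt{2} \sqrt{H}$)
$Z^{3}{\left(0,L{\left(j{\left(1 \right)},T{\left(p{\left(1 \right)} \right)} \right)} \right)} = 3^{3} = 27$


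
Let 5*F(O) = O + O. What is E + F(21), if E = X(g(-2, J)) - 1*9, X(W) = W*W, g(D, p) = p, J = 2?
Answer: 17/5 ≈ 3.4000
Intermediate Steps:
X(W) = W**2
F(O) = 2*O/5 (F(O) = (O + O)/5 = (2*O)/5 = 2*O/5)
E = -5 (E = 2**2 - 1*9 = 4 - 9 = -5)
E + F(21) = -5 + (2/5)*21 = -5 + 42/5 = 17/5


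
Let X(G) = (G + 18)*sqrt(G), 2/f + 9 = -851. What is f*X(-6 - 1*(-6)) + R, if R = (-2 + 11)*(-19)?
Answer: -171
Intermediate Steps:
f = -1/430 (f = 2/(-9 - 851) = 2/(-860) = 2*(-1/860) = -1/430 ≈ -0.0023256)
X(G) = sqrt(G)*(18 + G) (X(G) = (18 + G)*sqrt(G) = sqrt(G)*(18 + G))
R = -171 (R = 9*(-19) = -171)
f*X(-6 - 1*(-6)) + R = -sqrt(-6 - 1*(-6))*(18 + (-6 - 1*(-6)))/430 - 171 = -sqrt(-6 + 6)*(18 + (-6 + 6))/430 - 171 = -sqrt(0)*(18 + 0)/430 - 171 = -0*18 - 171 = -1/430*0 - 171 = 0 - 171 = -171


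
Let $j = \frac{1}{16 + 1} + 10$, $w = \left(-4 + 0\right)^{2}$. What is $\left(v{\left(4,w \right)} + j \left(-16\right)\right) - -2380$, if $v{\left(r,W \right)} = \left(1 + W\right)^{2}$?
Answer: $\frac{42637}{17} \approx 2508.1$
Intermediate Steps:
$w = 16$ ($w = \left(-4\right)^{2} = 16$)
$j = \frac{171}{17}$ ($j = \frac{1}{17} + 10 = \frac{171}{17} \approx 10.059$)
$\left(v{\left(4,w \right)} + j \left(-16\right)\right) - -2380 = \left(\left(1 + 16\right)^{2} + \frac{171}{17} \left(-16\right)\right) - -2380 = \left(17^{2} - \frac{2736}{17}\right) + 2380 = \left(289 - \frac{2736}{17}\right) + 2380 = \frac{2177}{17} + 2380 = \frac{42637}{17}$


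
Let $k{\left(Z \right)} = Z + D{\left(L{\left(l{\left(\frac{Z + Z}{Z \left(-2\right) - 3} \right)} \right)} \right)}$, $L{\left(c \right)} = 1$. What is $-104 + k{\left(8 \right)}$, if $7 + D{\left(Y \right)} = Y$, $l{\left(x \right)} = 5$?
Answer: $-102$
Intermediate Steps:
$D{\left(Y \right)} = -7 + Y$
$k{\left(Z \right)} = -6 + Z$ ($k{\left(Z \right)} = Z + \left(-7 + 1\right) = Z - 6 = -6 + Z$)
$-104 + k{\left(8 \right)} = -104 + \left(-6 + 8\right) = -104 + 2 = -102$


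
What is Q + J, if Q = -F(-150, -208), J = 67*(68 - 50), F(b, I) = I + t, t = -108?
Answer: 1522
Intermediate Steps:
F(b, I) = -108 + I (F(b, I) = I - 108 = -108 + I)
J = 1206 (J = 67*18 = 1206)
Q = 316 (Q = -(-108 - 208) = -1*(-316) = 316)
Q + J = 316 + 1206 = 1522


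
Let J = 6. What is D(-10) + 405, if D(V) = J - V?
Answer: 421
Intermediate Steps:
D(V) = 6 - V
D(-10) + 405 = (6 - 1*(-10)) + 405 = (6 + 10) + 405 = 16 + 405 = 421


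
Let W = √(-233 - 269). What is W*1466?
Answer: 1466*I*√502 ≈ 32846.0*I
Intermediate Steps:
W = I*√502 (W = √(-502) = I*√502 ≈ 22.405*I)
W*1466 = (I*√502)*1466 = 1466*I*√502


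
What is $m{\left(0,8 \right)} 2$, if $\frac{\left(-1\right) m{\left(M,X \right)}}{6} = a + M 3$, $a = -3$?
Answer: $36$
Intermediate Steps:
$m{\left(M,X \right)} = 18 - 18 M$ ($m{\left(M,X \right)} = - 6 \left(-3 + M 3\right) = - 6 \left(-3 + 3 M\right) = 18 - 18 M$)
$m{\left(0,8 \right)} 2 = \left(18 - 0\right) 2 = \left(18 + 0\right) 2 = 18 \cdot 2 = 36$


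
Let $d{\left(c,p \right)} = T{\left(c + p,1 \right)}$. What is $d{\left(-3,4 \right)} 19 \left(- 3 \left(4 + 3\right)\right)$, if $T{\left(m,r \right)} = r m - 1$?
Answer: $0$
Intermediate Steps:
$T{\left(m,r \right)} = -1 + m r$ ($T{\left(m,r \right)} = m r - 1 = -1 + m r$)
$d{\left(c,p \right)} = -1 + c + p$ ($d{\left(c,p \right)} = -1 + \left(c + p\right) 1 = -1 + \left(c + p\right) = -1 + c + p$)
$d{\left(-3,4 \right)} 19 \left(- 3 \left(4 + 3\right)\right) = \left(-1 - 3 + 4\right) 19 \left(- 3 \left(4 + 3\right)\right) = 0 \cdot 19 \left(\left(-3\right) 7\right) = 0 \left(-21\right) = 0$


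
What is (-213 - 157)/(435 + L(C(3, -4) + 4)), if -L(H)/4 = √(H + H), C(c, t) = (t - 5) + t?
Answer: -53650/63171 - 1480*I*√2/63171 ≈ -0.84928 - 0.033133*I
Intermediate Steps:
C(c, t) = -5 + 2*t (C(c, t) = (-5 + t) + t = -5 + 2*t)
L(H) = -4*√2*√H (L(H) = -4*√(H + H) = -4*√2*√H)
(-213 - 157)/(435 + L(C(3, -4) + 4)) = (-213 - 157)/(435 - 4*√2*√((-5 + 2*(-4)) + 4)) = -370/(435 - 4*√2*√((-5 - 8) + 4)) = -370/(435 - 4*√2*√(-13 + 4)) = -370/(435 - 4*√2*√(-9)) = -370/(435 - 4*√2*3*I) = -370/(435 - 12*I*√2)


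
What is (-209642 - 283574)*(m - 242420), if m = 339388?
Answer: -47826169088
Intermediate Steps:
(-209642 - 283574)*(m - 242420) = (-209642 - 283574)*(339388 - 242420) = -493216*96968 = -47826169088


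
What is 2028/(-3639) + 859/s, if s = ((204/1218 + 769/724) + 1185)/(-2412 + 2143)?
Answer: -41312508544624/211477504659 ≈ -195.35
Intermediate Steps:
s = -174342543/39535468 (s = ((204*(1/1218) + 769*(1/724)) + 1185)/(-269) = ((34/203 + 769/724) + 1185)*(-1/269) = (180723/146972 + 1185)*(-1/269) = (174342543/146972)*(-1/269) = -174342543/39535468 ≈ -4.4098)
2028/(-3639) + 859/s = 2028/(-3639) + 859/(-174342543/39535468) = 2028*(-1/3639) + 859*(-39535468/174342543) = -676/1213 - 33960967012/174342543 = -41312508544624/211477504659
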